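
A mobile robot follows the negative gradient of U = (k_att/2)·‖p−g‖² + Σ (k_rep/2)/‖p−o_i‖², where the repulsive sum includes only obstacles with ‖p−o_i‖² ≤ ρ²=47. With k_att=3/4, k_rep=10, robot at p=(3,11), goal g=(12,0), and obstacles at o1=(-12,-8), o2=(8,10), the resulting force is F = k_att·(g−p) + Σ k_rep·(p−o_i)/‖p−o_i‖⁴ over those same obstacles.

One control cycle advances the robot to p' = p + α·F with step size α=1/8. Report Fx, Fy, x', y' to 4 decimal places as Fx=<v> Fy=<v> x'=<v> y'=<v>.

Fx=6.6760 Fy=-8.2352 x'=3.8345 y'=9.9706

F_att = 3/4·(g−p) = 3/4·(9,-11) = (6.7500,-8.2500)
o1: d²=586 > ρ²=47 → inactive
o2: d²=26 ≤ ρ²=47; F_rep = 10·(-5,1)/26² = (-0.0740,0.0148)
F = F_att + ΣF_rep = (6.6760,-8.2352)
p' = p + 1/8·F = (3.8345,9.9706)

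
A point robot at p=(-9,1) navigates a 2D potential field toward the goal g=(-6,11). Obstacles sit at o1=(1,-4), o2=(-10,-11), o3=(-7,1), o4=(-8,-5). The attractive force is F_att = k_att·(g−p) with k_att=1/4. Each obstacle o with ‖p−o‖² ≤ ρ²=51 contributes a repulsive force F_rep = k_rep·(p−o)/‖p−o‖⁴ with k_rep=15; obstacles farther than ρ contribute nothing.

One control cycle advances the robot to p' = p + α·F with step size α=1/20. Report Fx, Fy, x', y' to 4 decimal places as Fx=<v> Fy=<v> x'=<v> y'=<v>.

Fx=-1.1360 Fy=2.5657 x'=-9.0568 y'=1.1283

F_att = 1/4·(g−p) = 1/4·(3,10) = (0.7500,2.5000)
o1: d²=125 > ρ²=51 → inactive
o2: d²=145 > ρ²=51 → inactive
o3: d²=4 ≤ ρ²=51; F_rep = 15·(-2,0)/4² = (-1.8750,0.0000)
o4: d²=37 ≤ ρ²=51; F_rep = 15·(-1,6)/37² = (-0.0110,0.0657)
F = F_att + ΣF_rep = (-1.1360,2.5657)
p' = p + 1/20·F = (-9.0568,1.1283)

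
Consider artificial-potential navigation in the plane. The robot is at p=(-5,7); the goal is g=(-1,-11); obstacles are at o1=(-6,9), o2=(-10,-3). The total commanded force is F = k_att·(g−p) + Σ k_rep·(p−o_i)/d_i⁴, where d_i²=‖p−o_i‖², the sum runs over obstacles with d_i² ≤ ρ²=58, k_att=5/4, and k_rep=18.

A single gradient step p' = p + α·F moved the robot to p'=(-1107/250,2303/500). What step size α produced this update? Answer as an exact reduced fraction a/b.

α = 1/10

F_att = 5/4·(g−p) = 5/4·(4,-18) = (5.0000,-22.5000)
o1: d²=5 ≤ ρ²=58; F_rep = 18·(1,-2)/5² = (0.7200,-1.4400)
o2: d²=125 > ρ²=58 → inactive
F = F_att + ΣF_rep = (5.7200,-23.9400)
Δp = p'−p = (0.5720,-2.3940); α = Δx/Fx = (143/250) / (143/25) = 1/10
check: Δy/Fy = (-1197/500) / (-1197/50) = 1/10 ✓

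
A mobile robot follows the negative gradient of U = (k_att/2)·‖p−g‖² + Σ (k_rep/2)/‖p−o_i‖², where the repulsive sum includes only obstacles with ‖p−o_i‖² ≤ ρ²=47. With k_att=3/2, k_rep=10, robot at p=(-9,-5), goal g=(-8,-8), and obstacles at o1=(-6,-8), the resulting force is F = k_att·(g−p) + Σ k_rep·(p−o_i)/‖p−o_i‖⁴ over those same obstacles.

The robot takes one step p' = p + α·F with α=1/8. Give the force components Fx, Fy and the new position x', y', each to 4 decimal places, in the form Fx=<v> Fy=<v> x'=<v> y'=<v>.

Fx=1.4074 Fy=-4.4074 x'=-8.8241 y'=-5.5509

F_att = 3/2·(g−p) = 3/2·(1,-3) = (1.5000,-4.5000)
o1: d²=18 ≤ ρ²=47; F_rep = 10·(-3,3)/18² = (-0.0926,0.0926)
F = F_att + ΣF_rep = (1.4074,-4.4074)
p' = p + 1/8·F = (-8.8241,-5.5509)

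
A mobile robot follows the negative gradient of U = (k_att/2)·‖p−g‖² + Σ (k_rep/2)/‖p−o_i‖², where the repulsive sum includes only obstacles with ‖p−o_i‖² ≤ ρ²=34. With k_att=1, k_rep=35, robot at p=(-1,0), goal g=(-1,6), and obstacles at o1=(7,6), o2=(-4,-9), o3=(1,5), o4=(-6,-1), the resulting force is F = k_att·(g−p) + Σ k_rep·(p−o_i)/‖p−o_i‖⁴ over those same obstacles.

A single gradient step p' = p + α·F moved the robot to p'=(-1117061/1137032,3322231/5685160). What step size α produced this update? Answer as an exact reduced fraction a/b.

α = 1/10

F_att = 1·(g−p) = 1·(0,6) = (0.0000,6.0000)
o1: d²=100 > ρ²=34 → inactive
o2: d²=90 > ρ²=34 → inactive
o3: d²=29 ≤ ρ²=34; F_rep = 35·(-2,-5)/29² = (-0.0832,-0.2081)
o4: d²=26 ≤ ρ²=34; F_rep = 35·(5,1)/26² = (0.2589,0.0518)
F = F_att + ΣF_rep = (0.1756,5.8437)
Δp = p'−p = (0.0176,0.5844); α = Δx/Fx = (19971/1137032) / (99855/568516) = 1/10
check: Δy/Fy = (3322231/5685160) / (3322231/568516) = 1/10 ✓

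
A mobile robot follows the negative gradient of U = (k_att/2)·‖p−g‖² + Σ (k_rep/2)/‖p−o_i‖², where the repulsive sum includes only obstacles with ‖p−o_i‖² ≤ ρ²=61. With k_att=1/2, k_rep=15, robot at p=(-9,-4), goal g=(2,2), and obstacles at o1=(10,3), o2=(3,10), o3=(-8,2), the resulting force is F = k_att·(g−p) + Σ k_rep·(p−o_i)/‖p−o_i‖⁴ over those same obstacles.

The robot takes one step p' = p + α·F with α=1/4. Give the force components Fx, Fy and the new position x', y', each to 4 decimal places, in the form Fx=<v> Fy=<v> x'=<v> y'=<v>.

Fx=5.4890 Fy=2.9343 x'=-7.6277 y'=-3.2664

F_att = 1/2·(g−p) = 1/2·(11,6) = (5.5000,3.0000)
o1: d²=410 > ρ²=61 → inactive
o2: d²=340 > ρ²=61 → inactive
o3: d²=37 ≤ ρ²=61; F_rep = 15·(-1,-6)/37² = (-0.0110,-0.0657)
F = F_att + ΣF_rep = (5.4890,2.9343)
p' = p + 1/4·F = (-7.6277,-3.2664)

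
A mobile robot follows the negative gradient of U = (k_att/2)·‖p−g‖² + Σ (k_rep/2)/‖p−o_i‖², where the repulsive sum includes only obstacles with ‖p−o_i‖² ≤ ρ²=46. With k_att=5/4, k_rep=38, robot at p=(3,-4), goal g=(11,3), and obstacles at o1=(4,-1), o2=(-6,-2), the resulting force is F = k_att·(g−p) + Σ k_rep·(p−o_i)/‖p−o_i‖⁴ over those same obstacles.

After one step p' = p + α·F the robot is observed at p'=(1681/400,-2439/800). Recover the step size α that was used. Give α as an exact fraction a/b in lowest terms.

F_att = 5/4·(g−p) = 5/4·(8,7) = (10.0000,8.7500)
o1: d²=10 ≤ ρ²=46; F_rep = 38·(-1,-3)/10² = (-0.3800,-1.1400)
o2: d²=85 > ρ²=46 → inactive
F = F_att + ΣF_rep = (9.6200,7.6100)
Δp = p'−p = (1.2025,0.9513); α = Δx/Fx = (481/400) / (481/50) = 1/8
check: Δy/Fy = (761/800) / (761/100) = 1/8 ✓

α = 1/8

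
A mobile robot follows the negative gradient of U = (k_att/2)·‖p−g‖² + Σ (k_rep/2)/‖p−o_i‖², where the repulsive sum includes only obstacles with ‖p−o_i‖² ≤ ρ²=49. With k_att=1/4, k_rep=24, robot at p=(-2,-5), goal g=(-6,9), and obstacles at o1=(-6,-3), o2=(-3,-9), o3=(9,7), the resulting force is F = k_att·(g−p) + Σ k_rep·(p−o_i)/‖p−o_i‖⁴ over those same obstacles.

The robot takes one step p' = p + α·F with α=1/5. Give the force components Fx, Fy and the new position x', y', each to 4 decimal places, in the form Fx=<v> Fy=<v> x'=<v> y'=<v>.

Fx=-0.6770 Fy=3.7122 x'=-2.1354 y'=-4.2576

F_att = 1/4·(g−p) = 1/4·(-4,14) = (-1.0000,3.5000)
o1: d²=20 ≤ ρ²=49; F_rep = 24·(4,-2)/20² = (0.2400,-0.1200)
o2: d²=17 ≤ ρ²=49; F_rep = 24·(1,4)/17² = (0.0830,0.3322)
o3: d²=265 > ρ²=49 → inactive
F = F_att + ΣF_rep = (-0.6770,3.7122)
p' = p + 1/5·F = (-2.1354,-4.2576)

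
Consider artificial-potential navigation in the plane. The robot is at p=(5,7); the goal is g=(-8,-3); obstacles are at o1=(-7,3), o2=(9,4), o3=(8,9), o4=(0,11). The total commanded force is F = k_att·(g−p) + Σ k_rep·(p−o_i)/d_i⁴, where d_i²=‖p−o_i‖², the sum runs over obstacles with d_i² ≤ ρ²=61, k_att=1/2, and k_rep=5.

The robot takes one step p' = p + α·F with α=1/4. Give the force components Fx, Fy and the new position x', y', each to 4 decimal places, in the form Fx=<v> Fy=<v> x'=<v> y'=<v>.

F_att = 1/2·(g−p) = 1/2·(-13,-10) = (-6.5000,-5.0000)
o1: d²=160 > ρ²=61 → inactive
o2: d²=25 ≤ ρ²=61; F_rep = 5·(-4,3)/25² = (-0.0320,0.0240)
o3: d²=13 ≤ ρ²=61; F_rep = 5·(-3,-2)/13² = (-0.0888,-0.0592)
o4: d²=41 ≤ ρ²=61; F_rep = 5·(5,-4)/41² = (0.0149,-0.0119)
F = F_att + ΣF_rep = (-6.6059,-5.0471)
p' = p + 1/4·F = (3.3485,5.7382)

Fx=-6.6059 Fy=-5.0471 x'=3.3485 y'=5.7382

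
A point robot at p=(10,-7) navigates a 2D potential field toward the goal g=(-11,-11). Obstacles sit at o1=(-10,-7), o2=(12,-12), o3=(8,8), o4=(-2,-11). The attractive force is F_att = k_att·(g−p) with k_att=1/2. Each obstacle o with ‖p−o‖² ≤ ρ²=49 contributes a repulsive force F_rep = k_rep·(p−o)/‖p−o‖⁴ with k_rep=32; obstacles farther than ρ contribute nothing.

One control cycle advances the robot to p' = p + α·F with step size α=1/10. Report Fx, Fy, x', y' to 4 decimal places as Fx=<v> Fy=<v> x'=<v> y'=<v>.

Fx=-10.5761 Fy=-1.8098 x'=8.9424 y'=-7.1810

F_att = 1/2·(g−p) = 1/2·(-21,-4) = (-10.5000,-2.0000)
o1: d²=400 > ρ²=49 → inactive
o2: d²=29 ≤ ρ²=49; F_rep = 32·(-2,5)/29² = (-0.0761,0.1902)
o3: d²=229 > ρ²=49 → inactive
o4: d²=160 > ρ²=49 → inactive
F = F_att + ΣF_rep = (-10.5761,-1.8098)
p' = p + 1/10·F = (8.9424,-7.1810)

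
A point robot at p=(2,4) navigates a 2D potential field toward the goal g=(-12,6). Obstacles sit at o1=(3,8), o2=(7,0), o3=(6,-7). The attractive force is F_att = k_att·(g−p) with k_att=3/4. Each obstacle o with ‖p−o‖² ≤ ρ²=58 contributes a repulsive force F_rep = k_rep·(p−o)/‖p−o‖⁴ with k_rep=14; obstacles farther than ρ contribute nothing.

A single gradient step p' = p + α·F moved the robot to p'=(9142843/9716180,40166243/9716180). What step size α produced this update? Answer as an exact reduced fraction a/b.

α = 1/10

F_att = 3/4·(g−p) = 3/4·(-14,2) = (-10.5000,1.5000)
o1: d²=17 ≤ ρ²=58; F_rep = 14·(-1,-4)/17² = (-0.0484,-0.1938)
o2: d²=41 ≤ ρ²=58; F_rep = 14·(-5,4)/41² = (-0.0416,0.0333)
o3: d²=137 > ρ²=58 → inactive
F = F_att + ΣF_rep = (-10.5901,1.3395)
Δp = p'−p = (-1.0590,0.1340); α = Δx/Fx = (-10289517/9716180) / (-10289517/971618) = 1/10
check: Δy/Fy = (1301523/9716180) / (1301523/971618) = 1/10 ✓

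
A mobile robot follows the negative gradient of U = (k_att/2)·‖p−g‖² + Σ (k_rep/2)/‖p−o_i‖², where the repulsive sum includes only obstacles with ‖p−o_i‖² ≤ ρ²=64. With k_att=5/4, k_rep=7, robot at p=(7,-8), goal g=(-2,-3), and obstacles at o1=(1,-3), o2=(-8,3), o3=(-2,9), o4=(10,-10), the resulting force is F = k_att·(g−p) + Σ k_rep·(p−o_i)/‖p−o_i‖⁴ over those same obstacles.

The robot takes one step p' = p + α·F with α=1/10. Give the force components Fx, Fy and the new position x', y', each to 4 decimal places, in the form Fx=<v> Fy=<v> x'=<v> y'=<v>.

Fx=-11.3630 Fy=6.3234 x'=5.8637 y'=-7.3677

F_att = 5/4·(g−p) = 5/4·(-9,5) = (-11.2500,6.2500)
o1: d²=61 ≤ ρ²=64; F_rep = 7·(6,-5)/61² = (0.0113,-0.0094)
o2: d²=346 > ρ²=64 → inactive
o3: d²=370 > ρ²=64 → inactive
o4: d²=13 ≤ ρ²=64; F_rep = 7·(-3,2)/13² = (-0.1243,0.0828)
F = F_att + ΣF_rep = (-11.3630,6.3234)
p' = p + 1/10·F = (5.8637,-7.3677)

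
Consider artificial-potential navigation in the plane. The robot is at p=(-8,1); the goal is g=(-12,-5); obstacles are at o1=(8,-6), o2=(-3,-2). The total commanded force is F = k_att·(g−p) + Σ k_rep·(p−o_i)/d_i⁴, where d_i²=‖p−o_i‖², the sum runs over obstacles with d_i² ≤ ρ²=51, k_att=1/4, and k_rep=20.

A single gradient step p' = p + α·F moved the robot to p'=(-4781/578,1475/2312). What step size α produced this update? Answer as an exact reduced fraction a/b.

α = 1/4

F_att = 1/4·(g−p) = 1/4·(-4,-6) = (-1.0000,-1.5000)
o1: d²=305 > ρ²=51 → inactive
o2: d²=34 ≤ ρ²=51; F_rep = 20·(-5,3)/34² = (-0.0865,0.0519)
F = F_att + ΣF_rep = (-1.0865,-1.4481)
Δp = p'−p = (-0.2716,-0.3620); α = Δx/Fx = (-157/578) / (-314/289) = 1/4
check: Δy/Fy = (-837/2312) / (-837/578) = 1/4 ✓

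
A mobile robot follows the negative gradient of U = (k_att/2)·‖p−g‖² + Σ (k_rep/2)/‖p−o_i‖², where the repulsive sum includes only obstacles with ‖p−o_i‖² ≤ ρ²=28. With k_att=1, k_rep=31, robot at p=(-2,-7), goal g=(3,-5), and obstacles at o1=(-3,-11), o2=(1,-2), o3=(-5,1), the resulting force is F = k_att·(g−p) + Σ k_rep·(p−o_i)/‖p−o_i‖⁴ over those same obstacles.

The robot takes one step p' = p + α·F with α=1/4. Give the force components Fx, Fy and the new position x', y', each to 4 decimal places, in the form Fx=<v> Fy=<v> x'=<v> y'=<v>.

Fx=5.1073 Fy=2.4291 x'=-0.7232 y'=-6.3927

F_att = 1·(g−p) = 1·(5,2) = (5.0000,2.0000)
o1: d²=17 ≤ ρ²=28; F_rep = 31·(1,4)/17² = (0.1073,0.4291)
o2: d²=34 > ρ²=28 → inactive
o3: d²=73 > ρ²=28 → inactive
F = F_att + ΣF_rep = (5.1073,2.4291)
p' = p + 1/4·F = (-0.7232,-6.3927)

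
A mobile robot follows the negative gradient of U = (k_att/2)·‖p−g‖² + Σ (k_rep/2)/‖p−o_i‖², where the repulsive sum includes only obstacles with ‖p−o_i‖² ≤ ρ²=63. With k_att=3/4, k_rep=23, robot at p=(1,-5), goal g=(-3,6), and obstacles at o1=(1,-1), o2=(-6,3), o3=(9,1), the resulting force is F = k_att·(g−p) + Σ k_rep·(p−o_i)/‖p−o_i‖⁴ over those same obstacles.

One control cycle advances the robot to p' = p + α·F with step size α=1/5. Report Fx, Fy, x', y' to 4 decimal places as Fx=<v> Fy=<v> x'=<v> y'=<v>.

Fx=-3.0000 Fy=7.8906 x'=0.4000 y'=-3.4219

F_att = 3/4·(g−p) = 3/4·(-4,11) = (-3.0000,8.2500)
o1: d²=16 ≤ ρ²=63; F_rep = 23·(0,-4)/16² = (0.0000,-0.3594)
o2: d²=113 > ρ²=63 → inactive
o3: d²=100 > ρ²=63 → inactive
F = F_att + ΣF_rep = (-3.0000,7.8906)
p' = p + 1/5·F = (0.4000,-3.4219)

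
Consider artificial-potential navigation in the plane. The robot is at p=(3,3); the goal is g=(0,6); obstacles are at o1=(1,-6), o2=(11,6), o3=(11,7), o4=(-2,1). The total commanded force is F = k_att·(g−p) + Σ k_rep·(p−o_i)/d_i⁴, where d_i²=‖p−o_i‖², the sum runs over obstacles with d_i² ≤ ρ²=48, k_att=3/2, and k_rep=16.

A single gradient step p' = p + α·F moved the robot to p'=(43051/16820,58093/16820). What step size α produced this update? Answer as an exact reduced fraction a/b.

α = 1/10

F_att = 3/2·(g−p) = 3/2·(-3,3) = (-4.5000,4.5000)
o1: d²=85 > ρ²=48 → inactive
o2: d²=73 > ρ²=48 → inactive
o3: d²=80 > ρ²=48 → inactive
o4: d²=29 ≤ ρ²=48; F_rep = 16·(5,2)/29² = (0.0951,0.0380)
F = F_att + ΣF_rep = (-4.4049,4.5380)
Δp = p'−p = (-0.4405,0.4538); α = Δx/Fx = (-7409/16820) / (-7409/1682) = 1/10
check: Δy/Fy = (7633/16820) / (7633/1682) = 1/10 ✓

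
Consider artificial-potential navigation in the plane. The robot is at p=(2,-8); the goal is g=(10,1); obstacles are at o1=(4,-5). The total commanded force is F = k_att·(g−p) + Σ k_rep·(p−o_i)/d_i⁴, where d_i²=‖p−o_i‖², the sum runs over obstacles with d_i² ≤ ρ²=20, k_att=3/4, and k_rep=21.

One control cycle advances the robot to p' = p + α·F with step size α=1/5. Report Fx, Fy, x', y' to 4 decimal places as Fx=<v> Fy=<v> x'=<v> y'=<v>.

Fx=5.7515 Fy=6.3772 x'=3.1503 y'=-6.7246

F_att = 3/4·(g−p) = 3/4·(8,9) = (6.0000,6.7500)
o1: d²=13 ≤ ρ²=20; F_rep = 21·(-2,-3)/13² = (-0.2485,-0.3728)
F = F_att + ΣF_rep = (5.7515,6.3772)
p' = p + 1/5·F = (3.1503,-6.7246)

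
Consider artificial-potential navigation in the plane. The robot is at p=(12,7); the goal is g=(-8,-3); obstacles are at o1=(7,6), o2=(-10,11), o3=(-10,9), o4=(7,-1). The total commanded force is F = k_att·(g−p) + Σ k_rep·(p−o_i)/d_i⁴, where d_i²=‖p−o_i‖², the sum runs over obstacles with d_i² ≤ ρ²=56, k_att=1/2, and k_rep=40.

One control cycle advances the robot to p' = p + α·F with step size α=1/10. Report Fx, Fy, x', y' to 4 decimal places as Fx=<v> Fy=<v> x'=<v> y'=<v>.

Fx=-9.7041 Fy=-4.9408 x'=11.0296 y'=6.5059

F_att = 1/2·(g−p) = 1/2·(-20,-10) = (-10.0000,-5.0000)
o1: d²=26 ≤ ρ²=56; F_rep = 40·(5,1)/26² = (0.2959,0.0592)
o2: d²=500 > ρ²=56 → inactive
o3: d²=488 > ρ²=56 → inactive
o4: d²=89 > ρ²=56 → inactive
F = F_att + ΣF_rep = (-9.7041,-4.9408)
p' = p + 1/10·F = (11.0296,6.5059)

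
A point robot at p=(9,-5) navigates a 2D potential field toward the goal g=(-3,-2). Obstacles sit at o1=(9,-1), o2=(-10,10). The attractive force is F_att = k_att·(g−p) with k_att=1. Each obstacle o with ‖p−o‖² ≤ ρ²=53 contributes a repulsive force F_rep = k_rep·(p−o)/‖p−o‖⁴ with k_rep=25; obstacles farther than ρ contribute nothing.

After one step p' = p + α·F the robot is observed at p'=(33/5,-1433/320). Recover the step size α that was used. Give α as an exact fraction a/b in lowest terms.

F_att = 1·(g−p) = 1·(-12,3) = (-12.0000,3.0000)
o1: d²=16 ≤ ρ²=53; F_rep = 25·(0,-4)/16² = (0.0000,-0.3906)
o2: d²=586 > ρ²=53 → inactive
F = F_att + ΣF_rep = (-12.0000,2.6094)
Δp = p'−p = (-2.4000,0.5219); α = Δx/Fx = (-12/5) / (-12) = 1/5
check: Δy/Fy = (167/320) / (167/64) = 1/5 ✓

α = 1/5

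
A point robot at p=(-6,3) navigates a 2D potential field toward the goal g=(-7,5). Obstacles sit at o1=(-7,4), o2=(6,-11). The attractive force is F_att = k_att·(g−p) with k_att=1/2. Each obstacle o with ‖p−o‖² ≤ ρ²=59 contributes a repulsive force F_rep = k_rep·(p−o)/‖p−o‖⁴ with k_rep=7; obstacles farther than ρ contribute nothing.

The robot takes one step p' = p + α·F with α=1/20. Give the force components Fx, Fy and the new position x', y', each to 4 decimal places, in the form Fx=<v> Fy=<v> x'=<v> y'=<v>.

F_att = 1/2·(g−p) = 1/2·(-1,2) = (-0.5000,1.0000)
o1: d²=2 ≤ ρ²=59; F_rep = 7·(1,-1)/2² = (1.7500,-1.7500)
o2: d²=340 > ρ²=59 → inactive
F = F_att + ΣF_rep = (1.2500,-0.7500)
p' = p + 1/20·F = (-5.9375,2.9625)

Fx=1.2500 Fy=-0.7500 x'=-5.9375 y'=2.9625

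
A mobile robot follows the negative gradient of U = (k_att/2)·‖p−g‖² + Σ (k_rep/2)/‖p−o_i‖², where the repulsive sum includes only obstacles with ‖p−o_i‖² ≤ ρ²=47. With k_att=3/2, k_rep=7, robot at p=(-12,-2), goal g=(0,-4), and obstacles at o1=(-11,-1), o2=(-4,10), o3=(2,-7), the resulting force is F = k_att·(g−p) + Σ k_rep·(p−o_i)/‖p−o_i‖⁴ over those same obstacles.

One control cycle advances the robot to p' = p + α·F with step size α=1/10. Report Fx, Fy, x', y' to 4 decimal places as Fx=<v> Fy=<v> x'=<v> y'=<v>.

Fx=16.2500 Fy=-4.7500 x'=-10.3750 y'=-2.4750

F_att = 3/2·(g−p) = 3/2·(12,-2) = (18.0000,-3.0000)
o1: d²=2 ≤ ρ²=47; F_rep = 7·(-1,-1)/2² = (-1.7500,-1.7500)
o2: d²=208 > ρ²=47 → inactive
o3: d²=221 > ρ²=47 → inactive
F = F_att + ΣF_rep = (16.2500,-4.7500)
p' = p + 1/10·F = (-10.3750,-2.4750)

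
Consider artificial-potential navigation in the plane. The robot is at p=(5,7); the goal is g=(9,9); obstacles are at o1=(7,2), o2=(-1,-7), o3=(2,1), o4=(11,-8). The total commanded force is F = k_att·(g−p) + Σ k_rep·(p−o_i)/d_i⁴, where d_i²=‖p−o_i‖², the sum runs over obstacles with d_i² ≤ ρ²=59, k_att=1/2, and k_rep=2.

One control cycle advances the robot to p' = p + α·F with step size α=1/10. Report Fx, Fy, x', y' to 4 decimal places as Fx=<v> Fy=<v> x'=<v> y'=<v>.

Fx=1.9982 Fy=1.0178 x'=5.1998 y'=7.1018

F_att = 1/2·(g−p) = 1/2·(4,2) = (2.0000,1.0000)
o1: d²=29 ≤ ρ²=59; F_rep = 2·(-2,5)/29² = (-0.0048,0.0119)
o2: d²=232 > ρ²=59 → inactive
o3: d²=45 ≤ ρ²=59; F_rep = 2·(3,6)/45² = (0.0030,0.0059)
o4: d²=261 > ρ²=59 → inactive
F = F_att + ΣF_rep = (1.9982,1.0178)
p' = p + 1/10·F = (5.1998,7.1018)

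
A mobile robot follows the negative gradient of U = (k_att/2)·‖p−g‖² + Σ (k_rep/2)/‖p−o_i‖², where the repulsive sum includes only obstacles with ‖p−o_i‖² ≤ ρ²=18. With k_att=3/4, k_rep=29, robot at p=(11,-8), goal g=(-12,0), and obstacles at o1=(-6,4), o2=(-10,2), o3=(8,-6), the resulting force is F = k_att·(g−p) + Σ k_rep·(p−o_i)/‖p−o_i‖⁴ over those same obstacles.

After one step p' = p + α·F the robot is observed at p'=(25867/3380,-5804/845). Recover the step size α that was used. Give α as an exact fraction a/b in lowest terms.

α = 1/5

F_att = 3/4·(g−p) = 3/4·(-23,8) = (-17.2500,6.0000)
o1: d²=433 > ρ²=18 → inactive
o2: d²=541 > ρ²=18 → inactive
o3: d²=13 ≤ ρ²=18; F_rep = 29·(3,-2)/13² = (0.5148,-0.3432)
F = F_att + ΣF_rep = (-16.7352,5.6568)
Δp = p'−p = (-3.3470,1.1314); α = Δx/Fx = (-11313/3380) / (-11313/676) = 1/5
check: Δy/Fy = (956/845) / (956/169) = 1/5 ✓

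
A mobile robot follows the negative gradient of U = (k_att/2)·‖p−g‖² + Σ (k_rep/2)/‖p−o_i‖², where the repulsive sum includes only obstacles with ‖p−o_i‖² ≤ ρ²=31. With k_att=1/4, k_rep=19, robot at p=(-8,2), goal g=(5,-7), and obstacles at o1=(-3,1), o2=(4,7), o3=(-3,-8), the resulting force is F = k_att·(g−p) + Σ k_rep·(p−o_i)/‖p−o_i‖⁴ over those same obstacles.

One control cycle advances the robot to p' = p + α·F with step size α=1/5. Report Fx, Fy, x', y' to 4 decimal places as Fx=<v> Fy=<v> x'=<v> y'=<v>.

F_att = 1/4·(g−p) = 1/4·(13,-9) = (3.2500,-2.2500)
o1: d²=26 ≤ ρ²=31; F_rep = 19·(-5,1)/26² = (-0.1405,0.0281)
o2: d²=169 > ρ²=31 → inactive
o3: d²=125 > ρ²=31 → inactive
F = F_att + ΣF_rep = (3.1095,-2.2219)
p' = p + 1/5·F = (-7.3781,1.5556)

Fx=3.1095 Fy=-2.2219 x'=-7.3781 y'=1.5556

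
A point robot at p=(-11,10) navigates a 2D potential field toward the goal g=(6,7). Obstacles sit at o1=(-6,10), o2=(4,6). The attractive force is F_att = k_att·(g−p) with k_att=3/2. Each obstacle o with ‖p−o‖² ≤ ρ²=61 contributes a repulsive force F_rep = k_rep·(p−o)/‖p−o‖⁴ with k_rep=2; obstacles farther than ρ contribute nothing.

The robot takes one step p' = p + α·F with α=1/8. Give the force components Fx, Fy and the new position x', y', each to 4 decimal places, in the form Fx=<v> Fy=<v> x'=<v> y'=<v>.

Fx=25.4840 Fy=-4.5000 x'=-7.8145 y'=9.4375

F_att = 3/2·(g−p) = 3/2·(17,-3) = (25.5000,-4.5000)
o1: d²=25 ≤ ρ²=61; F_rep = 2·(-5,0)/25² = (-0.0160,0.0000)
o2: d²=241 > ρ²=61 → inactive
F = F_att + ΣF_rep = (25.4840,-4.5000)
p' = p + 1/8·F = (-7.8145,9.4375)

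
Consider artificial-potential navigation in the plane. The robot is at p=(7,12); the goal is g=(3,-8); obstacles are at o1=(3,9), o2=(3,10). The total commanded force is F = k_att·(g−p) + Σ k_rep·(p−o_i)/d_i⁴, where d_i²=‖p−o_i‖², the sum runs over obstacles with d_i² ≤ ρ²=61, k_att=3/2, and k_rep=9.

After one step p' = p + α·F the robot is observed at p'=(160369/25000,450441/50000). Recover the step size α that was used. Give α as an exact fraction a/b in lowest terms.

α = 1/10

F_att = 3/2·(g−p) = 3/2·(-4,-20) = (-6.0000,-30.0000)
o1: d²=25 ≤ ρ²=61; F_rep = 9·(4,3)/25² = (0.0576,0.0432)
o2: d²=20 ≤ ρ²=61; F_rep = 9·(4,2)/20² = (0.0900,0.0450)
F = F_att + ΣF_rep = (-5.8524,-29.9118)
Δp = p'−p = (-0.5852,-2.9912); α = Δx/Fx = (-14631/25000) / (-14631/2500) = 1/10
check: Δy/Fy = (-149559/50000) / (-149559/5000) = 1/10 ✓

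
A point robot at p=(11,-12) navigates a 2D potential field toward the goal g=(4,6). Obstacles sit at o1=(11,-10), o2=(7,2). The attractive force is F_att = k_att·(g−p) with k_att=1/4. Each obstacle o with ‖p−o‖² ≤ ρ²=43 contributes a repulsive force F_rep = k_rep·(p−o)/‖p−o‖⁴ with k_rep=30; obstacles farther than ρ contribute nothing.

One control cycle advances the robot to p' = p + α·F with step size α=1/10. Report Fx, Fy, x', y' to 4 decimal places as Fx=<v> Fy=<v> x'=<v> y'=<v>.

Fx=-1.7500 Fy=0.7500 x'=10.8250 y'=-11.9250

F_att = 1/4·(g−p) = 1/4·(-7,18) = (-1.7500,4.5000)
o1: d²=4 ≤ ρ²=43; F_rep = 30·(0,-2)/4² = (0.0000,-3.7500)
o2: d²=212 > ρ²=43 → inactive
F = F_att + ΣF_rep = (-1.7500,0.7500)
p' = p + 1/10·F = (10.8250,-11.9250)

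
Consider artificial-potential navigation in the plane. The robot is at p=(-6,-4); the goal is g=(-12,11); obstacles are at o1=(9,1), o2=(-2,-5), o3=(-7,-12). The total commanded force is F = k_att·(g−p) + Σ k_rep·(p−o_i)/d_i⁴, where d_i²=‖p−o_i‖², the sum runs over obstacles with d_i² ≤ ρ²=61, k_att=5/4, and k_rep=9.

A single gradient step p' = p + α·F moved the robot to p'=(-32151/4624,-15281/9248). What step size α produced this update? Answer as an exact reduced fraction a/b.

F_att = 5/4·(g−p) = 5/4·(-6,15) = (-7.5000,18.7500)
o1: d²=250 > ρ²=61 → inactive
o2: d²=17 ≤ ρ²=61; F_rep = 9·(-4,1)/17² = (-0.1246,0.0311)
o3: d²=65 > ρ²=61 → inactive
F = F_att + ΣF_rep = (-7.6246,18.7811)
Δp = p'−p = (-0.9531,2.3476); α = Δx/Fx = (-4407/4624) / (-4407/578) = 1/8
check: Δy/Fy = (21711/9248) / (21711/1156) = 1/8 ✓

α = 1/8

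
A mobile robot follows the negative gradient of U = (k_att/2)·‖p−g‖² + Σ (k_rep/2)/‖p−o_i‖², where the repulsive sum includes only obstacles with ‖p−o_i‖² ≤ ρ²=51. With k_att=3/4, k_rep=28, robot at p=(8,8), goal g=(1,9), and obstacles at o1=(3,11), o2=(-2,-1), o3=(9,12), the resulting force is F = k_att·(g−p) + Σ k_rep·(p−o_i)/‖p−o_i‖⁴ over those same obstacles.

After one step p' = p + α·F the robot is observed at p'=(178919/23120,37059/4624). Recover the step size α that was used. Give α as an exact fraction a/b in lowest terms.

α = 1/20

F_att = 3/4·(g−p) = 3/4·(-7,1) = (-5.2500,0.7500)
o1: d²=34 ≤ ρ²=51; F_rep = 28·(5,-3)/34² = (0.1211,-0.0727)
o2: d²=181 > ρ²=51 → inactive
o3: d²=17 ≤ ρ²=51; F_rep = 28·(-1,-4)/17² = (-0.0969,-0.3875)
F = F_att + ΣF_rep = (-5.2258,0.2898)
Δp = p'−p = (-0.2613,0.0145); α = Δx/Fx = (-6041/23120) / (-6041/1156) = 1/20
check: Δy/Fy = (67/4624) / (335/1156) = 1/20 ✓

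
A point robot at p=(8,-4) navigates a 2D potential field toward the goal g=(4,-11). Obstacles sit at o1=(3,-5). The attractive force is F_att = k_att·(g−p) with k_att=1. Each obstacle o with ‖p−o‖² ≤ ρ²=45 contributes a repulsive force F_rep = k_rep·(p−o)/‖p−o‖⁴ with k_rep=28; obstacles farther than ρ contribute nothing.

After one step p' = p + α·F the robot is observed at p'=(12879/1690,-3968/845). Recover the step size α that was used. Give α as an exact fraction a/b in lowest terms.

F_att = 1·(g−p) = 1·(-4,-7) = (-4.0000,-7.0000)
o1: d²=26 ≤ ρ²=45; F_rep = 28·(5,1)/26² = (0.2071,0.0414)
F = F_att + ΣF_rep = (-3.7929,-6.9586)
Δp = p'−p = (-0.3793,-0.6959); α = Δx/Fx = (-641/1690) / (-641/169) = 1/10
check: Δy/Fy = (-588/845) / (-1176/169) = 1/10 ✓

α = 1/10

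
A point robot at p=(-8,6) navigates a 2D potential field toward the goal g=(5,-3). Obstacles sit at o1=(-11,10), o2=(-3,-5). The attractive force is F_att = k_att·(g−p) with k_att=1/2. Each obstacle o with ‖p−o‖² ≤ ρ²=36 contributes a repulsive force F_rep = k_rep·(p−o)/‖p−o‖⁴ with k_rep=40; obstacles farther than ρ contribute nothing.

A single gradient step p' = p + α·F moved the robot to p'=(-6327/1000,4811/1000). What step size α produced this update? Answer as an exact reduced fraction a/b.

F_att = 1/2·(g−p) = 1/2·(13,-9) = (6.5000,-4.5000)
o1: d²=25 ≤ ρ²=36; F_rep = 40·(3,-4)/25² = (0.1920,-0.2560)
o2: d²=146 > ρ²=36 → inactive
F = F_att + ΣF_rep = (6.6920,-4.7560)
Δp = p'−p = (1.6730,-1.1890); α = Δx/Fx = (1673/1000) / (1673/250) = 1/4
check: Δy/Fy = (-1189/1000) / (-1189/250) = 1/4 ✓

α = 1/4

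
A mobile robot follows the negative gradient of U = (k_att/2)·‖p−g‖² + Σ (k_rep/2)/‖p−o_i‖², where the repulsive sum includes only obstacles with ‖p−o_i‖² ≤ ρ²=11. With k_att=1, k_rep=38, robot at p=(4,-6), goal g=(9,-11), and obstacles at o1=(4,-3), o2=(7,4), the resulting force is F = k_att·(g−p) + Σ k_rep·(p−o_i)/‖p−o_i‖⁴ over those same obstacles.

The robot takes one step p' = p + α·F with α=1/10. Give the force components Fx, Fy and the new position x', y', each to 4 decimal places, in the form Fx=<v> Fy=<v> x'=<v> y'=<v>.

Fx=5.0000 Fy=-6.4074 x'=4.5000 y'=-6.6407

F_att = 1·(g−p) = 1·(5,-5) = (5.0000,-5.0000)
o1: d²=9 ≤ ρ²=11; F_rep = 38·(0,-3)/9² = (0.0000,-1.4074)
o2: d²=109 > ρ²=11 → inactive
F = F_att + ΣF_rep = (5.0000,-6.4074)
p' = p + 1/10·F = (4.5000,-6.6407)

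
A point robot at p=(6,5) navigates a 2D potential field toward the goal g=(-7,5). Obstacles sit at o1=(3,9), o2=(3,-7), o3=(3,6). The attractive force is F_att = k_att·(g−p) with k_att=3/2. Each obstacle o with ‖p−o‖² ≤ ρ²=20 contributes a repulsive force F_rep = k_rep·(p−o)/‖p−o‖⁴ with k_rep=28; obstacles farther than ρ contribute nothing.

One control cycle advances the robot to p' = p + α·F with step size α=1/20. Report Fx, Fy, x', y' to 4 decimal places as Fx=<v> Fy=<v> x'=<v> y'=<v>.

F_att = 3/2·(g−p) = 3/2·(-13,0) = (-19.5000,0.0000)
o1: d²=25 > ρ²=20 → inactive
o2: d²=153 > ρ²=20 → inactive
o3: d²=10 ≤ ρ²=20; F_rep = 28·(3,-1)/10² = (0.8400,-0.2800)
F = F_att + ΣF_rep = (-18.6600,-0.2800)
p' = p + 1/20·F = (5.0670,4.9860)

Fx=-18.6600 Fy=-0.2800 x'=5.0670 y'=4.9860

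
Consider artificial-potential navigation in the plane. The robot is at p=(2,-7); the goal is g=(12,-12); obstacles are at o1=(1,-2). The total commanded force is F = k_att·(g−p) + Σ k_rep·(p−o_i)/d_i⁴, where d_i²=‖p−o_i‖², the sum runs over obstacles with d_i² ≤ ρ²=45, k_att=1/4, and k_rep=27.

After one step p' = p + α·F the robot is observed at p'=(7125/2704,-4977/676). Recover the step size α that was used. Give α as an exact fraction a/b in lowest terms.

F_att = 1/4·(g−p) = 1/4·(10,-5) = (2.5000,-1.2500)
o1: d²=26 ≤ ρ²=45; F_rep = 27·(1,-5)/26² = (0.0399,-0.1997)
F = F_att + ΣF_rep = (2.5399,-1.4497)
Δp = p'−p = (0.6350,-0.3624); α = Δx/Fx = (1717/2704) / (1717/676) = 1/4
check: Δy/Fy = (-245/676) / (-245/169) = 1/4 ✓

α = 1/4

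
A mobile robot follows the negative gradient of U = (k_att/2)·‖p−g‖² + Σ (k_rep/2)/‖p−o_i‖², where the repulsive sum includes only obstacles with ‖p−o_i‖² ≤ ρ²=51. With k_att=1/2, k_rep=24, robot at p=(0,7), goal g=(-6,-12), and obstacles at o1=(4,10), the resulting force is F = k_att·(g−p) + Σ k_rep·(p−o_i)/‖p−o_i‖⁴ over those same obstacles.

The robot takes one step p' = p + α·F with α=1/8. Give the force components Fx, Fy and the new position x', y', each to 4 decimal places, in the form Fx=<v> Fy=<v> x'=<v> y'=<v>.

F_att = 1/2·(g−p) = 1/2·(-6,-19) = (-3.0000,-9.5000)
o1: d²=25 ≤ ρ²=51; F_rep = 24·(-4,-3)/25² = (-0.1536,-0.1152)
F = F_att + ΣF_rep = (-3.1536,-9.6152)
p' = p + 1/8·F = (-0.3942,5.7981)

Fx=-3.1536 Fy=-9.6152 x'=-0.3942 y'=5.7981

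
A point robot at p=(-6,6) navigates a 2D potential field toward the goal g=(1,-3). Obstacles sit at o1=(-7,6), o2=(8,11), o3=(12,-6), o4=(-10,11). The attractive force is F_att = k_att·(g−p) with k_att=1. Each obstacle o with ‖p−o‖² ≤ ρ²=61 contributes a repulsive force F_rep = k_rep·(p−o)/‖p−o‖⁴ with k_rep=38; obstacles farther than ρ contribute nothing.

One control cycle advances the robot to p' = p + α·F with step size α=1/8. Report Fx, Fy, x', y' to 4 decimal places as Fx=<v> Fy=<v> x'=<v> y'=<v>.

Fx=45.0904 Fy=-9.1130 x'=-0.3637 y'=4.8609

F_att = 1·(g−p) = 1·(7,-9) = (7.0000,-9.0000)
o1: d²=1 ≤ ρ²=61; F_rep = 38·(1,0)/1² = (38.0000,0.0000)
o2: d²=221 > ρ²=61 → inactive
o3: d²=468 > ρ²=61 → inactive
o4: d²=41 ≤ ρ²=61; F_rep = 38·(4,-5)/41² = (0.0904,-0.1130)
F = F_att + ΣF_rep = (45.0904,-9.1130)
p' = p + 1/8·F = (-0.3637,4.8609)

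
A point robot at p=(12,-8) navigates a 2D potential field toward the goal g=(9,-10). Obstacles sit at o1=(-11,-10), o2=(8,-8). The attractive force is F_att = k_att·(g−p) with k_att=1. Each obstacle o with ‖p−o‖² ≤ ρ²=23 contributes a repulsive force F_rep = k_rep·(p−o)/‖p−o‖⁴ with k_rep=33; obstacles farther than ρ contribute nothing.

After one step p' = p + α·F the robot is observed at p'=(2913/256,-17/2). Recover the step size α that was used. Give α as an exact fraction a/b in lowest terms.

F_att = 1·(g−p) = 1·(-3,-2) = (-3.0000,-2.0000)
o1: d²=533 > ρ²=23 → inactive
o2: d²=16 ≤ ρ²=23; F_rep = 33·(4,0)/16² = (0.5156,0.0000)
F = F_att + ΣF_rep = (-2.4844,-2.0000)
Δp = p'−p = (-0.6211,-0.5000); α = Δx/Fx = (-159/256) / (-159/64) = 1/4
check: Δy/Fy = (-1/2) / (-2) = 1/4 ✓

α = 1/4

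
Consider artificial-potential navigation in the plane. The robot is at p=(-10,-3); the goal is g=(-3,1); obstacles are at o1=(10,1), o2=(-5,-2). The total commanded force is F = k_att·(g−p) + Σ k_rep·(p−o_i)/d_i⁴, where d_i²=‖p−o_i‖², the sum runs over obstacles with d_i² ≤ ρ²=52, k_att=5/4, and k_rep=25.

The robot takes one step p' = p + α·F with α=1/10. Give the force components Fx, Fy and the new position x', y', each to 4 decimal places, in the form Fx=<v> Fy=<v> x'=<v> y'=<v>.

F_att = 5/4·(g−p) = 5/4·(7,4) = (8.7500,5.0000)
o1: d²=416 > ρ²=52 → inactive
o2: d²=26 ≤ ρ²=52; F_rep = 25·(-5,-1)/26² = (-0.1849,-0.0370)
F = F_att + ΣF_rep = (8.5651,4.9630)
p' = p + 1/10·F = (-9.1435,-2.5037)

Fx=8.5651 Fy=4.9630 x'=-9.1435 y'=-2.5037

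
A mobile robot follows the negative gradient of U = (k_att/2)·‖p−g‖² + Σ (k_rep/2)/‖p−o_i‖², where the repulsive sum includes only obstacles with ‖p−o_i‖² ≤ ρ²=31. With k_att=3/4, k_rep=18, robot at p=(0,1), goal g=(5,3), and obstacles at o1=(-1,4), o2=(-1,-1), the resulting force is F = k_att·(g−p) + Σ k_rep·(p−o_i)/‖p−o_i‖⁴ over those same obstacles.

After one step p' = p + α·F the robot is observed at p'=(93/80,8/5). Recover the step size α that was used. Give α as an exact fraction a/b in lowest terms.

α = 1/4

F_att = 3/4·(g−p) = 3/4·(5,2) = (3.7500,1.5000)
o1: d²=10 ≤ ρ²=31; F_rep = 18·(1,-3)/10² = (0.1800,-0.5400)
o2: d²=5 ≤ ρ²=31; F_rep = 18·(1,2)/5² = (0.7200,1.4400)
F = F_att + ΣF_rep = (4.6500,2.4000)
Δp = p'−p = (1.1625,0.6000); α = Δx/Fx = (93/80) / (93/20) = 1/4
check: Δy/Fy = (3/5) / (12/5) = 1/4 ✓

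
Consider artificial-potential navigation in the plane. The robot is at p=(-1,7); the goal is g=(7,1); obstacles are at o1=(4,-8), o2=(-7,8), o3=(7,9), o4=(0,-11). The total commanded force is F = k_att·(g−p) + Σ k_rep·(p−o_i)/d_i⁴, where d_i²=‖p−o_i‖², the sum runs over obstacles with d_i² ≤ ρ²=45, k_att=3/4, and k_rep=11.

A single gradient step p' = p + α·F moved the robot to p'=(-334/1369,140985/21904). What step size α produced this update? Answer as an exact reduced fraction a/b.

F_att = 3/4·(g−p) = 3/4·(8,-6) = (6.0000,-4.5000)
o1: d²=250 > ρ²=45 → inactive
o2: d²=37 ≤ ρ²=45; F_rep = 11·(6,-1)/37² = (0.0482,-0.0080)
o3: d²=68 > ρ²=45 → inactive
o4: d²=325 > ρ²=45 → inactive
F = F_att + ΣF_rep = (6.0482,-4.5080)
Δp = p'−p = (0.7560,-0.5635); α = Δx/Fx = (1035/1369) / (8280/1369) = 1/8
check: Δy/Fy = (-12343/21904) / (-12343/2738) = 1/8 ✓

α = 1/8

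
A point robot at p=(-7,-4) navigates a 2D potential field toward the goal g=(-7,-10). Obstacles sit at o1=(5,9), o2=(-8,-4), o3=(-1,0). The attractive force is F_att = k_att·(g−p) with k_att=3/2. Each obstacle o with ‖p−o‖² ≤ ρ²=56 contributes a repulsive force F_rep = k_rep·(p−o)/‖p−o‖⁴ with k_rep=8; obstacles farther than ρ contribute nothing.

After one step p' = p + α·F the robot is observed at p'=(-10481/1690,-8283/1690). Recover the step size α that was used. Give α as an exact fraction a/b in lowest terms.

α = 1/10

F_att = 3/2·(g−p) = 3/2·(0,-6) = (0.0000,-9.0000)
o1: d²=313 > ρ²=56 → inactive
o2: d²=1 ≤ ρ²=56; F_rep = 8·(1,0)/1² = (8.0000,0.0000)
o3: d²=52 ≤ ρ²=56; F_rep = 8·(-6,-4)/52² = (-0.0178,-0.0118)
F = F_att + ΣF_rep = (7.9822,-9.0118)
Δp = p'−p = (0.7982,-0.9012); α = Δx/Fx = (1349/1690) / (1349/169) = 1/10
check: Δy/Fy = (-1523/1690) / (-1523/169) = 1/10 ✓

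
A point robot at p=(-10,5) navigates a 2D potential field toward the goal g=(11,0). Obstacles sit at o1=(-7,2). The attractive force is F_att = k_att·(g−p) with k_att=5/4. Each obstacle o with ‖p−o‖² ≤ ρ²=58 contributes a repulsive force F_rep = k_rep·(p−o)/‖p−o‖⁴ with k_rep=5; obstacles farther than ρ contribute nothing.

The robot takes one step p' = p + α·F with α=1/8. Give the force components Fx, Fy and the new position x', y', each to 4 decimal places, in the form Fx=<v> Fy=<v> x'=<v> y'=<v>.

F_att = 5/4·(g−p) = 5/4·(21,-5) = (26.2500,-6.2500)
o1: d²=18 ≤ ρ²=58; F_rep = 5·(-3,3)/18² = (-0.0463,0.0463)
F = F_att + ΣF_rep = (26.2037,-6.2037)
p' = p + 1/8·F = (-6.7245,4.2245)

Fx=26.2037 Fy=-6.2037 x'=-6.7245 y'=4.2245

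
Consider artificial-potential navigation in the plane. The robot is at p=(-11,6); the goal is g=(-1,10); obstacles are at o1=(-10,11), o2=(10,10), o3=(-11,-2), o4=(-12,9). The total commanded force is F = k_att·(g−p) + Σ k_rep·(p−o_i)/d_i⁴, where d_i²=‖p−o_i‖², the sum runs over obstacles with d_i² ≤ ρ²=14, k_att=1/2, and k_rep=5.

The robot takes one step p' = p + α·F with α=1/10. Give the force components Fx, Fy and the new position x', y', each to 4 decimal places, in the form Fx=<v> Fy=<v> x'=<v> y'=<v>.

F_att = 1/2·(g−p) = 1/2·(10,4) = (5.0000,2.0000)
o1: d²=26 > ρ²=14 → inactive
o2: d²=457 > ρ²=14 → inactive
o3: d²=64 > ρ²=14 → inactive
o4: d²=10 ≤ ρ²=14; F_rep = 5·(1,-3)/10² = (0.0500,-0.1500)
F = F_att + ΣF_rep = (5.0500,1.8500)
p' = p + 1/10·F = (-10.4950,6.1850)

Fx=5.0500 Fy=1.8500 x'=-10.4950 y'=6.1850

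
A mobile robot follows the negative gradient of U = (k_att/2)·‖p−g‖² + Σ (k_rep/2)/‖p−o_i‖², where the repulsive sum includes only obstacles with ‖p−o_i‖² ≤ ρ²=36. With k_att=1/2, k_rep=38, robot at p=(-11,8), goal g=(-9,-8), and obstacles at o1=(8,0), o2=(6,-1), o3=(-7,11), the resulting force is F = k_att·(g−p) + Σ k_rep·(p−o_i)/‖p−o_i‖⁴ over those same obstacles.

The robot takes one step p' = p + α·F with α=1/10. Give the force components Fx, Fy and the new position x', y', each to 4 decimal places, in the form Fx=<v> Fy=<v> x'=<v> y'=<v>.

Fx=0.7568 Fy=-8.1824 x'=-10.9243 y'=7.1818

F_att = 1/2·(g−p) = 1/2·(2,-16) = (1.0000,-8.0000)
o1: d²=425 > ρ²=36 → inactive
o2: d²=370 > ρ²=36 → inactive
o3: d²=25 ≤ ρ²=36; F_rep = 38·(-4,-3)/25² = (-0.2432,-0.1824)
F = F_att + ΣF_rep = (0.7568,-8.1824)
p' = p + 1/10·F = (-10.9243,7.1818)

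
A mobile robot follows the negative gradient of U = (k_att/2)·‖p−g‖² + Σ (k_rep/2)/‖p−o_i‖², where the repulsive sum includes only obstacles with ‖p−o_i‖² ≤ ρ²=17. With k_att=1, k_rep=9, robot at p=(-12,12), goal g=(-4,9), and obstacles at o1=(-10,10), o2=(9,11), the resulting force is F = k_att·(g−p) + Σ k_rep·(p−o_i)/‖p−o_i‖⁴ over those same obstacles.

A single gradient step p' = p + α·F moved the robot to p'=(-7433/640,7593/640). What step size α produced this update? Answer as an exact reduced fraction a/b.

F_att = 1·(g−p) = 1·(8,-3) = (8.0000,-3.0000)
o1: d²=8 ≤ ρ²=17; F_rep = 9·(-2,2)/8² = (-0.2812,0.2812)
o2: d²=442 > ρ²=17 → inactive
F = F_att + ΣF_rep = (7.7188,-2.7188)
Δp = p'−p = (0.3859,-0.1359); α = Δx/Fx = (247/640) / (247/32) = 1/20
check: Δy/Fy = (-87/640) / (-87/32) = 1/20 ✓

α = 1/20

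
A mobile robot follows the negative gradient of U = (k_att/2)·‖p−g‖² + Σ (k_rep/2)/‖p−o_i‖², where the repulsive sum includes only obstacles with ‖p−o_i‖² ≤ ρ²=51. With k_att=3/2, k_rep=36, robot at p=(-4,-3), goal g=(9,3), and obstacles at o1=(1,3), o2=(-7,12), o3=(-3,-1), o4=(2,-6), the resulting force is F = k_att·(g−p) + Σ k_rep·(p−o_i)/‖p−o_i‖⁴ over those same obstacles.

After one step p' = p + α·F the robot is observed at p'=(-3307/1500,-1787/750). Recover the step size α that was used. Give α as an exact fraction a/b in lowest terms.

α = 1/10

F_att = 3/2·(g−p) = 3/2·(13,6) = (19.5000,9.0000)
o1: d²=61 > ρ²=51 → inactive
o2: d²=234 > ρ²=51 → inactive
o3: d²=5 ≤ ρ²=51; F_rep = 36·(-1,-2)/5² = (-1.4400,-2.8800)
o4: d²=45 ≤ ρ²=51; F_rep = 36·(-6,3)/45² = (-0.1067,0.0533)
F = F_att + ΣF_rep = (17.9533,6.1733)
Δp = p'−p = (1.7953,0.6173); α = Δx/Fx = (2693/1500) / (2693/150) = 1/10
check: Δy/Fy = (463/750) / (463/75) = 1/10 ✓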